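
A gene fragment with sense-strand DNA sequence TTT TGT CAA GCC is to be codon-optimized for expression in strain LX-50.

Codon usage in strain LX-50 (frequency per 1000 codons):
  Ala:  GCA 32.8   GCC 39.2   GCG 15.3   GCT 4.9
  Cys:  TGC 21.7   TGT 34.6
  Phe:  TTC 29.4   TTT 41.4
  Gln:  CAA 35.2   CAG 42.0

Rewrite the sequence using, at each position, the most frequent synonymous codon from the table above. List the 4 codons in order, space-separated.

Codon 1 (Phe): best is TTT at 41.4.
Codon 2 (Cys): best is TGT at 34.6.
Codon 3 (Gln): best is CAG at 42.0.
Codon 4 (Ala): best is GCC at 39.2.

TTT TGT CAG GCC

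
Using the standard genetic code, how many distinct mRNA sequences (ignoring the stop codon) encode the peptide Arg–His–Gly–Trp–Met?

Arg: 6 codons.
His: 2 codons.
Gly: 4 codons.
Trp: 1 codon.
Met: 1 codon.
6 × 2 × 4 × 1 × 1 = 48.

48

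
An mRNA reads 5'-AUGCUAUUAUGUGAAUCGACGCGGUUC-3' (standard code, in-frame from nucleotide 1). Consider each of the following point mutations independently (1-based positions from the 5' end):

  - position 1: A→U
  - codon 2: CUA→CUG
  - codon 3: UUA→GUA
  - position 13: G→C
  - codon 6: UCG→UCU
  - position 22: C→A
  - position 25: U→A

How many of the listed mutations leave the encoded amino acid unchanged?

3

Codon 1: AUG (Met) → UUG (Leu) — missense.
Codon 2: CUA (Leu) → CUG (Leu) — synonymous.
Codon 3: UUA (Leu) → GUA (Val) — missense.
Codon 5: GAA (Glu) → CAA (Gln) — missense.
Codon 6: UCG (Ser) → UCU (Ser) — synonymous.
Codon 8: CGG (Arg) → AGG (Arg) — synonymous.
Codon 9: UUC (Phe) → AUC (Ile) — missense.
Synonymous: 3 of 7.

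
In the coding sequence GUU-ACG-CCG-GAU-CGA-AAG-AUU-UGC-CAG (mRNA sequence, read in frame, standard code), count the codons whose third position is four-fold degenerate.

4

Codon 1 GUU (Val): third position 4-fold.
Codon 2 ACG (Thr): third position 4-fold.
Codon 3 CCG (Pro): third position 4-fold.
Codon 4 GAU (Asp): third position 2-fold.
Codon 5 CGA (Arg): third position 4-fold.
Codon 6 AAG (Lys): third position 2-fold.
Codon 7 AUU (Ile): third position 3-fold.
Codon 8 UGC (Cys): third position 2-fold.
Codon 9 CAG (Gln): third position 2-fold.
Four-fold degenerate third positions: 4.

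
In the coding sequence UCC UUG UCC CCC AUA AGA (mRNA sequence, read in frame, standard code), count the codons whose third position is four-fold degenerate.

3

Codon 1 UCC (Ser): third position 4-fold.
Codon 2 UUG (Leu): third position 2-fold.
Codon 3 UCC (Ser): third position 4-fold.
Codon 4 CCC (Pro): third position 4-fold.
Codon 5 AUA (Ile): third position 3-fold.
Codon 6 AGA (Arg): third position 2-fold.
Four-fold degenerate third positions: 3.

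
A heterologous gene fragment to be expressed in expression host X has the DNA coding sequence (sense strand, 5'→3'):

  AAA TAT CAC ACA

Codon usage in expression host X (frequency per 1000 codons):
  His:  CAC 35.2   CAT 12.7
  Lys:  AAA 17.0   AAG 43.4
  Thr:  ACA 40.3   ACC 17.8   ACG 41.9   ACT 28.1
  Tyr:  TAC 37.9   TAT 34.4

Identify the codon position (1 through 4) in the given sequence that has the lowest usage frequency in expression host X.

Codon 1 AAA (Lys): 17.0 per 1000.
Codon 2 TAT (Tyr): 34.4 per 1000.
Codon 3 CAC (His): 35.2 per 1000.
Codon 4 ACA (Thr): 40.3 per 1000.
Lowest frequency is 17.0 at codon 1.

1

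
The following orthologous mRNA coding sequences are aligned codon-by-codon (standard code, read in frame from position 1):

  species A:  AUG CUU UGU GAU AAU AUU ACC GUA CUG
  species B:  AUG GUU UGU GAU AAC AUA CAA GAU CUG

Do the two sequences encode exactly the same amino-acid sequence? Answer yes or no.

no

Codon 1: AUG Met / AUG Met — identical.
Codon 2: CUU Leu / GUU Val — nonsynonymous.
Codon 3: UGU Cys / UGU Cys — identical.
Codon 4: GAU Asp / GAU Asp — identical.
Codon 5: AAU Asn / AAC Asn — synonymous.
Codon 6: AUU Ile / AUA Ile — synonymous.
Codon 7: ACC Thr / CAA Gln — nonsynonymous.
Codon 8: GUA Val / GAU Asp — nonsynonymous.
Codon 9: CUG Leu / CUG Leu — identical.
Nonsynonymous differences: 3 → different protein.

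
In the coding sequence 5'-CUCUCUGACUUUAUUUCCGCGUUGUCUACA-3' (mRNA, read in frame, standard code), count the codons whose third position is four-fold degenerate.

Codon 1 CUC (Leu): third position 4-fold.
Codon 2 UCU (Ser): third position 4-fold.
Codon 3 GAC (Asp): third position 2-fold.
Codon 4 UUU (Phe): third position 2-fold.
Codon 5 AUU (Ile): third position 3-fold.
Codon 6 UCC (Ser): third position 4-fold.
Codon 7 GCG (Ala): third position 4-fold.
Codon 8 UUG (Leu): third position 2-fold.
Codon 9 UCU (Ser): third position 4-fold.
Codon 10 ACA (Thr): third position 4-fold.
Four-fold degenerate third positions: 6.

6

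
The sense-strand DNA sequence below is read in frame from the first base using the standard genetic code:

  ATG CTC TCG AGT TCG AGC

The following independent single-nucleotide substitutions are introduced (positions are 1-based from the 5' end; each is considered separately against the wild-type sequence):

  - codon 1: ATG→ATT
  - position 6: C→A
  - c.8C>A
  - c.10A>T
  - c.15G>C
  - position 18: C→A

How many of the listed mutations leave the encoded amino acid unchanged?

2

Codon 1: ATG (Met) → ATT (Ile) — missense.
Codon 2: CTC (Leu) → CTA (Leu) — synonymous.
Codon 3: TCG (Ser) → TAG (Stop) — nonsense.
Codon 4: AGT (Ser) → TGT (Cys) — missense.
Codon 5: TCG (Ser) → TCC (Ser) — synonymous.
Codon 6: AGC (Ser) → AGA (Arg) — missense.
Synonymous: 2 of 6.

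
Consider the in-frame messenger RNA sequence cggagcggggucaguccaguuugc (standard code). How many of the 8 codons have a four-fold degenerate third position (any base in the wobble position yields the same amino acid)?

Codon 1 CGG (Arg): third position 4-fold.
Codon 2 AGC (Ser): third position 2-fold.
Codon 3 GGG (Gly): third position 4-fold.
Codon 4 GUC (Val): third position 4-fold.
Codon 5 AGU (Ser): third position 2-fold.
Codon 6 CCA (Pro): third position 4-fold.
Codon 7 GUU (Val): third position 4-fold.
Codon 8 UGC (Cys): third position 2-fold.
Four-fold degenerate third positions: 5.

5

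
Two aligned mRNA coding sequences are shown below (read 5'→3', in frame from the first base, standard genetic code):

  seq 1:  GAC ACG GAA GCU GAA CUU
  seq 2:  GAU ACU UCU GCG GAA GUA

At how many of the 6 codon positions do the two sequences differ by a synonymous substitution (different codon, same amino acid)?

3

Codon 1: GAC Asp / GAU Asp — synonymous.
Codon 2: ACG Thr / ACU Thr — synonymous.
Codon 3: GAA Glu / UCU Ser — nonsynonymous.
Codon 4: GCU Ala / GCG Ala — synonymous.
Codon 5: GAA Glu / GAA Glu — identical.
Codon 6: CUU Leu / GUA Val — nonsynonymous.
Synonymous differences: 3.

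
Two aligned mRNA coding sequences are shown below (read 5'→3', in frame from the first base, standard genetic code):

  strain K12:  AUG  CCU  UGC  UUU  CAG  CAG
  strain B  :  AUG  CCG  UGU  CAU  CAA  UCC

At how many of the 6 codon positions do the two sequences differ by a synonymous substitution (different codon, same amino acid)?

Codon 1: AUG Met / AUG Met — identical.
Codon 2: CCU Pro / CCG Pro — synonymous.
Codon 3: UGC Cys / UGU Cys — synonymous.
Codon 4: UUU Phe / CAU His — nonsynonymous.
Codon 5: CAG Gln / CAA Gln — synonymous.
Codon 6: CAG Gln / UCC Ser — nonsynonymous.
Synonymous differences: 3.

3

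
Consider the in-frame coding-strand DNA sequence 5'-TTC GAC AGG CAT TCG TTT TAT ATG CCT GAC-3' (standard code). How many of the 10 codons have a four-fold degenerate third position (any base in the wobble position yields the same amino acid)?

Codon 1 TTC (Phe): third position 2-fold.
Codon 2 GAC (Asp): third position 2-fold.
Codon 3 AGG (Arg): third position 2-fold.
Codon 4 CAT (His): third position 2-fold.
Codon 5 TCG (Ser): third position 4-fold.
Codon 6 TTT (Phe): third position 2-fold.
Codon 7 TAT (Tyr): third position 2-fold.
Codon 8 ATG (Met): third position 1-fold.
Codon 9 CCT (Pro): third position 4-fold.
Codon 10 GAC (Asp): third position 2-fold.
Four-fold degenerate third positions: 2.

2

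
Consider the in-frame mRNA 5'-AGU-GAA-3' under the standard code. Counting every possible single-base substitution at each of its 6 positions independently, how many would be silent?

Codon 1 (AGU, Ser): 1 synonymous substitution.
Codon 2 (GAA, Glu): 1 synonymous substitution.
Total: 1 + 1 = 2.

2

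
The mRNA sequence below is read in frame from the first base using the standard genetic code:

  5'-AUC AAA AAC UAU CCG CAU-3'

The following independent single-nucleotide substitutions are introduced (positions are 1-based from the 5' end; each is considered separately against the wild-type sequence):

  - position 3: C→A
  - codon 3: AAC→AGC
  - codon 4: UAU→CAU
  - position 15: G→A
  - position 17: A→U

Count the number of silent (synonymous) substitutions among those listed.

2

Codon 1: AUC (Ile) → AUA (Ile) — synonymous.
Codon 3: AAC (Asn) → AGC (Ser) — missense.
Codon 4: UAU (Tyr) → CAU (His) — missense.
Codon 5: CCG (Pro) → CCA (Pro) — synonymous.
Codon 6: CAU (His) → CUU (Leu) — missense.
Synonymous: 2 of 5.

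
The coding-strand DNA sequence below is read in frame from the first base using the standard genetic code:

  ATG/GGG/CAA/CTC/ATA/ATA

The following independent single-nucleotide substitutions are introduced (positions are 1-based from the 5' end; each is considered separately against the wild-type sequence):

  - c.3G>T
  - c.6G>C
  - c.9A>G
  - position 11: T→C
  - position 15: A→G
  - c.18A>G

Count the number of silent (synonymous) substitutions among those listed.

Codon 1: ATG (Met) → ATT (Ile) — missense.
Codon 2: GGG (Gly) → GGC (Gly) — synonymous.
Codon 3: CAA (Gln) → CAG (Gln) — synonymous.
Codon 4: CTC (Leu) → CCC (Pro) — missense.
Codon 5: ATA (Ile) → ATG (Met) — missense.
Codon 6: ATA (Ile) → ATG (Met) — missense.
Synonymous: 2 of 6.

2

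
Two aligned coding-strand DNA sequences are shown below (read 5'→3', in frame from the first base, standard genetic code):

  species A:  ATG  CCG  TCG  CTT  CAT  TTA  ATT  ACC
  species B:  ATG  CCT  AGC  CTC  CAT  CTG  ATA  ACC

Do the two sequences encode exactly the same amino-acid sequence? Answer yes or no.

Codon 1: ATG Met / ATG Met — identical.
Codon 2: CCG Pro / CCT Pro — synonymous.
Codon 3: TCG Ser / AGC Ser — synonymous.
Codon 4: CTT Leu / CTC Leu — synonymous.
Codon 5: CAT His / CAT His — identical.
Codon 6: TTA Leu / CTG Leu — synonymous.
Codon 7: ATT Ile / ATA Ile — synonymous.
Codon 8: ACC Thr / ACC Thr — identical.
Nonsynonymous differences: 0 → same protein.

yes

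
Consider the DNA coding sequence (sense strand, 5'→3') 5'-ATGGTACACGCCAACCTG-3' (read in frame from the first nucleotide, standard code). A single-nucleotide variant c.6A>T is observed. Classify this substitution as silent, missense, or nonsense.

Position 6 falls in codon 2: GTA → Val.
After the substitution the codon is GTT → Val.
Both encode Val, so the change is synonymous.

silent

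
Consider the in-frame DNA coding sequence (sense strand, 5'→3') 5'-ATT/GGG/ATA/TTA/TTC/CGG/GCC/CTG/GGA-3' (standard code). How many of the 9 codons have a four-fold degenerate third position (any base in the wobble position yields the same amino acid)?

5

Codon 1 ATT (Ile): third position 3-fold.
Codon 2 GGG (Gly): third position 4-fold.
Codon 3 ATA (Ile): third position 3-fold.
Codon 4 TTA (Leu): third position 2-fold.
Codon 5 TTC (Phe): third position 2-fold.
Codon 6 CGG (Arg): third position 4-fold.
Codon 7 GCC (Ala): third position 4-fold.
Codon 8 CTG (Leu): third position 4-fold.
Codon 9 GGA (Gly): third position 4-fold.
Four-fold degenerate third positions: 5.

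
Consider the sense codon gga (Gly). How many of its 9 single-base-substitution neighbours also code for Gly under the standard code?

3

Position 1: none → 0 synonymous.
Position 2: none → 0 synonymous.
Position 3: GGU, GGC, GGG → 3 synonymous.
Total: 0 + 0 + 3 = 3.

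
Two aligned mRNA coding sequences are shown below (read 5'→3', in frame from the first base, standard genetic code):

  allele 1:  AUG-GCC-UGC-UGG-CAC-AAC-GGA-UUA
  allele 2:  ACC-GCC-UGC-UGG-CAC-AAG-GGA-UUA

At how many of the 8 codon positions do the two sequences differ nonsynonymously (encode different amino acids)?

2

Codon 1: AUG Met / ACC Thr — nonsynonymous.
Codon 2: GCC Ala / GCC Ala — identical.
Codon 3: UGC Cys / UGC Cys — identical.
Codon 4: UGG Trp / UGG Trp — identical.
Codon 5: CAC His / CAC His — identical.
Codon 6: AAC Asn / AAG Lys — nonsynonymous.
Codon 7: GGA Gly / GGA Gly — identical.
Codon 8: UUA Leu / UUA Leu — identical.
Nonsynonymous differences: 2.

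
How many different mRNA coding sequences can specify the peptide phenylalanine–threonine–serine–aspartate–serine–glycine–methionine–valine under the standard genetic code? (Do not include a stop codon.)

9216

Phe: 2 codons.
Thr: 4 codons.
Ser: 6 codons.
Asp: 2 codons.
Ser: 6 codons.
Gly: 4 codons.
Met: 1 codon.
Val: 4 codons.
2 × 4 × 6 × 2 × 6 × 4 × 1 × 4 = 9216.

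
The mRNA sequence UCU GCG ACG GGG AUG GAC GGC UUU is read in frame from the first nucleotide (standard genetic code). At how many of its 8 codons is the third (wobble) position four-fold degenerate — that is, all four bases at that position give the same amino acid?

5

Codon 1 UCU (Ser): third position 4-fold.
Codon 2 GCG (Ala): third position 4-fold.
Codon 3 ACG (Thr): third position 4-fold.
Codon 4 GGG (Gly): third position 4-fold.
Codon 5 AUG (Met): third position 1-fold.
Codon 6 GAC (Asp): third position 2-fold.
Codon 7 GGC (Gly): third position 4-fold.
Codon 8 UUU (Phe): third position 2-fold.
Four-fold degenerate third positions: 5.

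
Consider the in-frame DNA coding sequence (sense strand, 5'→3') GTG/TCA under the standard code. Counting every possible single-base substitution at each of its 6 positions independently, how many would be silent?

6

Codon 1 (GTG, Val): 3 synonymous substitutions.
Codon 2 (TCA, Ser): 3 synonymous substitutions.
Total: 3 + 3 = 6.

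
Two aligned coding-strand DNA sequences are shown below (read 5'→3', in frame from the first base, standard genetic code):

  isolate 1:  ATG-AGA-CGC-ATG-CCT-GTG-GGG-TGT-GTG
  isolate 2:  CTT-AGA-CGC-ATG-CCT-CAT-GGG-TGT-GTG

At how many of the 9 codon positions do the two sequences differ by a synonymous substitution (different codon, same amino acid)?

Codon 1: ATG Met / CTT Leu — nonsynonymous.
Codon 2: AGA Arg / AGA Arg — identical.
Codon 3: CGC Arg / CGC Arg — identical.
Codon 4: ATG Met / ATG Met — identical.
Codon 5: CCT Pro / CCT Pro — identical.
Codon 6: GTG Val / CAT His — nonsynonymous.
Codon 7: GGG Gly / GGG Gly — identical.
Codon 8: TGT Cys / TGT Cys — identical.
Codon 9: GTG Val / GTG Val — identical.
Synonymous differences: 0.

0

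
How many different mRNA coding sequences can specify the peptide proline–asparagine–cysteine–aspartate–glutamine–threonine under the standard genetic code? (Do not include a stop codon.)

256

Pro: 4 codons.
Asn: 2 codons.
Cys: 2 codons.
Asp: 2 codons.
Gln: 2 codons.
Thr: 4 codons.
4 × 2 × 2 × 2 × 2 × 4 = 256.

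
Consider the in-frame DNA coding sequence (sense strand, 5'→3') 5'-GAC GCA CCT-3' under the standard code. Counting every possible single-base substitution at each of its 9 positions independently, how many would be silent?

7

Codon 1 (GAC, Asp): 1 synonymous substitution.
Codon 2 (GCA, Ala): 3 synonymous substitutions.
Codon 3 (CCT, Pro): 3 synonymous substitutions.
Total: 1 + 3 + 3 = 7.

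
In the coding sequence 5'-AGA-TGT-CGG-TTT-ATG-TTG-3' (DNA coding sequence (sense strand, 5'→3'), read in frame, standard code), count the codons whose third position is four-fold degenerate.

Codon 1 AGA (Arg): third position 2-fold.
Codon 2 TGT (Cys): third position 2-fold.
Codon 3 CGG (Arg): third position 4-fold.
Codon 4 TTT (Phe): third position 2-fold.
Codon 5 ATG (Met): third position 1-fold.
Codon 6 TTG (Leu): third position 2-fold.
Four-fold degenerate third positions: 1.

1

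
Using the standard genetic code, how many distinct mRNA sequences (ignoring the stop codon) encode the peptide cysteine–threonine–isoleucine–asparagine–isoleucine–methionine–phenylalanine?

Cys: 2 codons.
Thr: 4 codons.
Ile: 3 codons.
Asn: 2 codons.
Ile: 3 codons.
Met: 1 codon.
Phe: 2 codons.
2 × 4 × 3 × 2 × 3 × 1 × 2 = 288.

288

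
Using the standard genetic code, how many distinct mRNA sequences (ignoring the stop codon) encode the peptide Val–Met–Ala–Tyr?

32

Val: 4 codons.
Met: 1 codon.
Ala: 4 codons.
Tyr: 2 codons.
4 × 1 × 4 × 2 = 32.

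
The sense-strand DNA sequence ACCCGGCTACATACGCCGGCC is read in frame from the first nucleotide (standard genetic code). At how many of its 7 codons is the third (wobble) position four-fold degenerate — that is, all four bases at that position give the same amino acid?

Codon 1 ACC (Thr): third position 4-fold.
Codon 2 CGG (Arg): third position 4-fold.
Codon 3 CTA (Leu): third position 4-fold.
Codon 4 CAT (His): third position 2-fold.
Codon 5 ACG (Thr): third position 4-fold.
Codon 6 CCG (Pro): third position 4-fold.
Codon 7 GCC (Ala): third position 4-fold.
Four-fold degenerate third positions: 6.

6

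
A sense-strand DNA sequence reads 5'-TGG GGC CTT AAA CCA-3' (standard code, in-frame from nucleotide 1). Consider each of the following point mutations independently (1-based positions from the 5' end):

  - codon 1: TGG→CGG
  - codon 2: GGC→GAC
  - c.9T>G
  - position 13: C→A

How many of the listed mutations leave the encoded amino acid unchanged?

1

Codon 1: TGG (Trp) → CGG (Arg) — missense.
Codon 2: GGC (Gly) → GAC (Asp) — missense.
Codon 3: CTT (Leu) → CTG (Leu) — synonymous.
Codon 5: CCA (Pro) → ACA (Thr) — missense.
Synonymous: 1 of 4.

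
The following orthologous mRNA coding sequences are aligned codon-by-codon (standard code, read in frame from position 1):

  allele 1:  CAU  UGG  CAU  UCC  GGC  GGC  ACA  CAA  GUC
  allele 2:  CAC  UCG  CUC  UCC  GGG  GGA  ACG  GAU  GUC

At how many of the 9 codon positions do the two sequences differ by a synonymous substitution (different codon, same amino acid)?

Codon 1: CAU His / CAC His — synonymous.
Codon 2: UGG Trp / UCG Ser — nonsynonymous.
Codon 3: CAU His / CUC Leu — nonsynonymous.
Codon 4: UCC Ser / UCC Ser — identical.
Codon 5: GGC Gly / GGG Gly — synonymous.
Codon 6: GGC Gly / GGA Gly — synonymous.
Codon 7: ACA Thr / ACG Thr — synonymous.
Codon 8: CAA Gln / GAU Asp — nonsynonymous.
Codon 9: GUC Val / GUC Val — identical.
Synonymous differences: 4.

4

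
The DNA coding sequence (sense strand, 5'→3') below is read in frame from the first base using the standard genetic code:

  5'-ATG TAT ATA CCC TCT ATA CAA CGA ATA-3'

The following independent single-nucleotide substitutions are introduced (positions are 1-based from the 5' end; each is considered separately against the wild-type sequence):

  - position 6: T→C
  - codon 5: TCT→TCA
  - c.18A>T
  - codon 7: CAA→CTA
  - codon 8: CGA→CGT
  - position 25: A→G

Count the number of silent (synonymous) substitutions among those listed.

Codon 2: TAT (Tyr) → TAC (Tyr) — synonymous.
Codon 5: TCT (Ser) → TCA (Ser) — synonymous.
Codon 6: ATA (Ile) → ATT (Ile) — synonymous.
Codon 7: CAA (Gln) → CTA (Leu) — missense.
Codon 8: CGA (Arg) → CGT (Arg) — synonymous.
Codon 9: ATA (Ile) → GTA (Val) — missense.
Synonymous: 4 of 6.

4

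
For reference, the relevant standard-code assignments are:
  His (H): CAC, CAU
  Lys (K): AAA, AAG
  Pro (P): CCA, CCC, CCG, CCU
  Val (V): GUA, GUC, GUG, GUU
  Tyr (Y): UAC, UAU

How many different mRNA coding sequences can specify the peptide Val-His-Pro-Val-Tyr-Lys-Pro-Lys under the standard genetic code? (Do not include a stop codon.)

4096

Val: 4 codons.
His: 2 codons.
Pro: 4 codons.
Val: 4 codons.
Tyr: 2 codons.
Lys: 2 codons.
Pro: 4 codons.
Lys: 2 codons.
4 × 2 × 4 × 4 × 2 × 2 × 4 × 2 = 4096.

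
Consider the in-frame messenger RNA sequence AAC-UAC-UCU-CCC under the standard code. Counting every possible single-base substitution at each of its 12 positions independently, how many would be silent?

8

Codon 1 (AAC, Asn): 1 synonymous substitution.
Codon 2 (UAC, Tyr): 1 synonymous substitution.
Codon 3 (UCU, Ser): 3 synonymous substitutions.
Codon 4 (CCC, Pro): 3 synonymous substitutions.
Total: 1 + 1 + 3 + 3 = 8.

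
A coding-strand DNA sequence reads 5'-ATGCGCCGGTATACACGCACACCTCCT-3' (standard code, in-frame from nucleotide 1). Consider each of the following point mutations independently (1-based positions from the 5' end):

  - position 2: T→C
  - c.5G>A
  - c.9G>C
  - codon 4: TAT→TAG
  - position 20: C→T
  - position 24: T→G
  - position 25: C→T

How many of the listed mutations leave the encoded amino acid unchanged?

Codon 1: ATG (Met) → ACG (Thr) — missense.
Codon 2: CGC (Arg) → CAC (His) — missense.
Codon 3: CGG (Arg) → CGC (Arg) — synonymous.
Codon 4: TAT (Tyr) → TAG (Stop) — nonsense.
Codon 7: ACA (Thr) → ATA (Ile) — missense.
Codon 8: CCT (Pro) → CCG (Pro) — synonymous.
Codon 9: CCT (Pro) → TCT (Ser) — missense.
Synonymous: 2 of 7.

2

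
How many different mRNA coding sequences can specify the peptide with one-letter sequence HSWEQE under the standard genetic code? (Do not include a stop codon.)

His: 2 codons.
Ser: 6 codons.
Trp: 1 codon.
Glu: 2 codons.
Gln: 2 codons.
Glu: 2 codons.
2 × 6 × 1 × 2 × 2 × 2 = 96.

96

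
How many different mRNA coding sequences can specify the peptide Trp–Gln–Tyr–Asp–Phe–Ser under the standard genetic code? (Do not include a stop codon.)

96

Trp: 1 codon.
Gln: 2 codons.
Tyr: 2 codons.
Asp: 2 codons.
Phe: 2 codons.
Ser: 6 codons.
1 × 2 × 2 × 2 × 2 × 6 = 96.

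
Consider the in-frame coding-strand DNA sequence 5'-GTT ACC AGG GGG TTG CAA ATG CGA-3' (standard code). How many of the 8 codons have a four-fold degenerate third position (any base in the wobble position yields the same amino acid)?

4

Codon 1 GTT (Val): third position 4-fold.
Codon 2 ACC (Thr): third position 4-fold.
Codon 3 AGG (Arg): third position 2-fold.
Codon 4 GGG (Gly): third position 4-fold.
Codon 5 TTG (Leu): third position 2-fold.
Codon 6 CAA (Gln): third position 2-fold.
Codon 7 ATG (Met): third position 1-fold.
Codon 8 CGA (Arg): third position 4-fold.
Four-fold degenerate third positions: 4.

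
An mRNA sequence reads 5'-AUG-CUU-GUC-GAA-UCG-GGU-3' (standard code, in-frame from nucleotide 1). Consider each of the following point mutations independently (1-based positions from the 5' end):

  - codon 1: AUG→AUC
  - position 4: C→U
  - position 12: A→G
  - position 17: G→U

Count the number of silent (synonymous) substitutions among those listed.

Codon 1: AUG (Met) → AUC (Ile) — missense.
Codon 2: CUU (Leu) → UUU (Phe) — missense.
Codon 4: GAA (Glu) → GAG (Glu) — synonymous.
Codon 6: GGU (Gly) → GUU (Val) — missense.
Synonymous: 1 of 4.

1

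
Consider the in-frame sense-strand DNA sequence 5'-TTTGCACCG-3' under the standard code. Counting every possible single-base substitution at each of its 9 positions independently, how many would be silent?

Codon 1 (TTT, Phe): 1 synonymous substitution.
Codon 2 (GCA, Ala): 3 synonymous substitutions.
Codon 3 (CCG, Pro): 3 synonymous substitutions.
Total: 1 + 3 + 3 = 7.

7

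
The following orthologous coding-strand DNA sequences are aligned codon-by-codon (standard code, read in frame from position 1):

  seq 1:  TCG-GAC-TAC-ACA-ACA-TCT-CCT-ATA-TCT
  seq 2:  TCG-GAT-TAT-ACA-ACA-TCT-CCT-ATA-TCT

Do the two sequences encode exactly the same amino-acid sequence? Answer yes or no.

yes

Codon 1: TCG Ser / TCG Ser — identical.
Codon 2: GAC Asp / GAT Asp — synonymous.
Codon 3: TAC Tyr / TAT Tyr — synonymous.
Codon 4: ACA Thr / ACA Thr — identical.
Codon 5: ACA Thr / ACA Thr — identical.
Codon 6: TCT Ser / TCT Ser — identical.
Codon 7: CCT Pro / CCT Pro — identical.
Codon 8: ATA Ile / ATA Ile — identical.
Codon 9: TCT Ser / TCT Ser — identical.
Nonsynonymous differences: 0 → same protein.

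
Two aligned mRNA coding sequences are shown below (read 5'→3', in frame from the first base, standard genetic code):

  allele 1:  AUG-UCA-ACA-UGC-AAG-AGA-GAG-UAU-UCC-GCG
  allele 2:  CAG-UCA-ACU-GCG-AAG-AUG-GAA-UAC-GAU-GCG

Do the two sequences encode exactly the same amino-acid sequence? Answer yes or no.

Codon 1: AUG Met / CAG Gln — nonsynonymous.
Codon 2: UCA Ser / UCA Ser — identical.
Codon 3: ACA Thr / ACU Thr — synonymous.
Codon 4: UGC Cys / GCG Ala — nonsynonymous.
Codon 5: AAG Lys / AAG Lys — identical.
Codon 6: AGA Arg / AUG Met — nonsynonymous.
Codon 7: GAG Glu / GAA Glu — synonymous.
Codon 8: UAU Tyr / UAC Tyr — synonymous.
Codon 9: UCC Ser / GAU Asp — nonsynonymous.
Codon 10: GCG Ala / GCG Ala — identical.
Nonsynonymous differences: 4 → different protein.

no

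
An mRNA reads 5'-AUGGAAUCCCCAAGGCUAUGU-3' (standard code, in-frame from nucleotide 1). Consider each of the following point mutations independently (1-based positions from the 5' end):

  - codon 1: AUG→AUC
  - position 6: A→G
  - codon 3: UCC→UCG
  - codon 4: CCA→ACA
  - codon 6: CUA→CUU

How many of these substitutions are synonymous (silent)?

Codon 1: AUG (Met) → AUC (Ile) — missense.
Codon 2: GAA (Glu) → GAG (Glu) — synonymous.
Codon 3: UCC (Ser) → UCG (Ser) — synonymous.
Codon 4: CCA (Pro) → ACA (Thr) — missense.
Codon 6: CUA (Leu) → CUU (Leu) — synonymous.
Synonymous: 3 of 5.

3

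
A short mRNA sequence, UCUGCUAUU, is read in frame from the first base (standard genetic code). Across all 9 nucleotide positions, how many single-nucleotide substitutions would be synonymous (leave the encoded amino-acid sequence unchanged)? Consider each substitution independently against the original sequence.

8

Codon 1 (UCU, Ser): 3 synonymous substitutions.
Codon 2 (GCU, Ala): 3 synonymous substitutions.
Codon 3 (AUU, Ile): 2 synonymous substitutions.
Total: 3 + 3 + 2 = 8.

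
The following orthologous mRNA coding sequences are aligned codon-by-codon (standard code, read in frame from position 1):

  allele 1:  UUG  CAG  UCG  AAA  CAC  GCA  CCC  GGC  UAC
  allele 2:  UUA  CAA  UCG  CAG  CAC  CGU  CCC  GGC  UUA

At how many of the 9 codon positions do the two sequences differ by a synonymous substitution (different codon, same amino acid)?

2

Codon 1: UUG Leu / UUA Leu — synonymous.
Codon 2: CAG Gln / CAA Gln — synonymous.
Codon 3: UCG Ser / UCG Ser — identical.
Codon 4: AAA Lys / CAG Gln — nonsynonymous.
Codon 5: CAC His / CAC His — identical.
Codon 6: GCA Ala / CGU Arg — nonsynonymous.
Codon 7: CCC Pro / CCC Pro — identical.
Codon 8: GGC Gly / GGC Gly — identical.
Codon 9: UAC Tyr / UUA Leu — nonsynonymous.
Synonymous differences: 2.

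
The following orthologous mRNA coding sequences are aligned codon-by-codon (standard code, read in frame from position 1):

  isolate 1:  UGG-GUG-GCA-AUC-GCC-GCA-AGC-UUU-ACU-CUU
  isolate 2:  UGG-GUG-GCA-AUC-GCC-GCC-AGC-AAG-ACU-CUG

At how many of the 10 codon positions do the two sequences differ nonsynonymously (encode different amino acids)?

1

Codon 1: UGG Trp / UGG Trp — identical.
Codon 2: GUG Val / GUG Val — identical.
Codon 3: GCA Ala / GCA Ala — identical.
Codon 4: AUC Ile / AUC Ile — identical.
Codon 5: GCC Ala / GCC Ala — identical.
Codon 6: GCA Ala / GCC Ala — synonymous.
Codon 7: AGC Ser / AGC Ser — identical.
Codon 8: UUU Phe / AAG Lys — nonsynonymous.
Codon 9: ACU Thr / ACU Thr — identical.
Codon 10: CUU Leu / CUG Leu — synonymous.
Nonsynonymous differences: 1.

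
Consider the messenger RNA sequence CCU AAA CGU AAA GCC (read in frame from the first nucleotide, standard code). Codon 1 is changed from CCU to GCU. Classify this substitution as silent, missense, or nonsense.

Position 1 falls in codon 1: CCU → Pro.
After the substitution the codon is GCU → Ala.
Pro ≠ Ala, so this is a missense mutation.

missense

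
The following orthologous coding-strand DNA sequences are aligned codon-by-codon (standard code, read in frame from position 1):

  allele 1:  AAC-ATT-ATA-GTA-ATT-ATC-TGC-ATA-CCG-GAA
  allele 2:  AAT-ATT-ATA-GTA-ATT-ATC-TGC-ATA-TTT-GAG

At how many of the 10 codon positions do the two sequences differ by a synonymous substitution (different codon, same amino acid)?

2

Codon 1: AAC Asn / AAT Asn — synonymous.
Codon 2: ATT Ile / ATT Ile — identical.
Codon 3: ATA Ile / ATA Ile — identical.
Codon 4: GTA Val / GTA Val — identical.
Codon 5: ATT Ile / ATT Ile — identical.
Codon 6: ATC Ile / ATC Ile — identical.
Codon 7: TGC Cys / TGC Cys — identical.
Codon 8: ATA Ile / ATA Ile — identical.
Codon 9: CCG Pro / TTT Phe — nonsynonymous.
Codon 10: GAA Glu / GAG Glu — synonymous.
Synonymous differences: 2.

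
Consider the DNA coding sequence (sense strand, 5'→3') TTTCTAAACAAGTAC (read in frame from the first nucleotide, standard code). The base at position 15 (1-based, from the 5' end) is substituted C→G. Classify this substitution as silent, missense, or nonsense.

Position 15 falls in codon 5: TAC → Tyr.
After the substitution the codon is TAG → Stop.
The new codon is a stop codon, so this is a nonsense mutation.

nonsense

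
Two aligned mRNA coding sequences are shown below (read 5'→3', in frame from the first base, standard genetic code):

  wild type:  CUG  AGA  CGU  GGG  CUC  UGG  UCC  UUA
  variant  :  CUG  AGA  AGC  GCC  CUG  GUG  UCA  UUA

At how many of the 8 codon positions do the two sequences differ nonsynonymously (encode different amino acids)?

Codon 1: CUG Leu / CUG Leu — identical.
Codon 2: AGA Arg / AGA Arg — identical.
Codon 3: CGU Arg / AGC Ser — nonsynonymous.
Codon 4: GGG Gly / GCC Ala — nonsynonymous.
Codon 5: CUC Leu / CUG Leu — synonymous.
Codon 6: UGG Trp / GUG Val — nonsynonymous.
Codon 7: UCC Ser / UCA Ser — synonymous.
Codon 8: UUA Leu / UUA Leu — identical.
Nonsynonymous differences: 3.

3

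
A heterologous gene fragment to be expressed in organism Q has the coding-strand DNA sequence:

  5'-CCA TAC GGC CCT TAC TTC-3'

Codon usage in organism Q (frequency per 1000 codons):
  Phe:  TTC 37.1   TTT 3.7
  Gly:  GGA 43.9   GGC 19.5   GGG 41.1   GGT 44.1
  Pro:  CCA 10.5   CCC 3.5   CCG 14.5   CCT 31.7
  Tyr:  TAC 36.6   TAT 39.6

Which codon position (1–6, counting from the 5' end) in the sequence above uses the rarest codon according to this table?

Codon 1 CCA (Pro): 10.5 per 1000.
Codon 2 TAC (Tyr): 36.6 per 1000.
Codon 3 GGC (Gly): 19.5 per 1000.
Codon 4 CCT (Pro): 31.7 per 1000.
Codon 5 TAC (Tyr): 36.6 per 1000.
Codon 6 TTC (Phe): 37.1 per 1000.
Lowest frequency is 10.5 at codon 1.

1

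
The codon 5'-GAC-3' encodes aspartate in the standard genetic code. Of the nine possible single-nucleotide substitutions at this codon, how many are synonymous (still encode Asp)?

Position 1: none → 0 synonymous.
Position 2: none → 0 synonymous.
Position 3: GAU → 1 synonymous.
Total: 0 + 0 + 1 = 1.

1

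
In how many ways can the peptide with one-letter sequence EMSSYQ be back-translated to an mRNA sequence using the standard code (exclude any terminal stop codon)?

288

Glu: 2 codons.
Met: 1 codon.
Ser: 6 codons.
Ser: 6 codons.
Tyr: 2 codons.
Gln: 2 codons.
2 × 1 × 6 × 6 × 2 × 2 = 288.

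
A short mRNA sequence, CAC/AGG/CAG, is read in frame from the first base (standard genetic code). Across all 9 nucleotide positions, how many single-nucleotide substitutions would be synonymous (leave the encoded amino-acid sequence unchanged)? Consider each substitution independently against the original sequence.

Codon 1 (CAC, His): 1 synonymous substitution.
Codon 2 (AGG, Arg): 2 synonymous substitutions.
Codon 3 (CAG, Gln): 1 synonymous substitution.
Total: 1 + 2 + 1 = 4.

4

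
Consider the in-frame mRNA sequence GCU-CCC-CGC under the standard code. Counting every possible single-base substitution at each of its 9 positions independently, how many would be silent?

Codon 1 (GCU, Ala): 3 synonymous substitutions.
Codon 2 (CCC, Pro): 3 synonymous substitutions.
Codon 3 (CGC, Arg): 3 synonymous substitutions.
Total: 3 + 3 + 3 = 9.

9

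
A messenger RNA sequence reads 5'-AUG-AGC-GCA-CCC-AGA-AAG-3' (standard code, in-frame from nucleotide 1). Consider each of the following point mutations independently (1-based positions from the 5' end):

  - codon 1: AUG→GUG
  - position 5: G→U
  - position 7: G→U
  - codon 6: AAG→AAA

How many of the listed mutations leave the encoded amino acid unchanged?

1

Codon 1: AUG (Met) → GUG (Val) — missense.
Codon 2: AGC (Ser) → AUC (Ile) — missense.
Codon 3: GCA (Ala) → UCA (Ser) — missense.
Codon 6: AAG (Lys) → AAA (Lys) — synonymous.
Synonymous: 1 of 4.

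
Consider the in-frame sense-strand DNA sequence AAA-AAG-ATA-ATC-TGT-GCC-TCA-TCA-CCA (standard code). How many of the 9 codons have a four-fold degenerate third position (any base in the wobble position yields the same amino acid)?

4

Codon 1 AAA (Lys): third position 2-fold.
Codon 2 AAG (Lys): third position 2-fold.
Codon 3 ATA (Ile): third position 3-fold.
Codon 4 ATC (Ile): third position 3-fold.
Codon 5 TGT (Cys): third position 2-fold.
Codon 6 GCC (Ala): third position 4-fold.
Codon 7 TCA (Ser): third position 4-fold.
Codon 8 TCA (Ser): third position 4-fold.
Codon 9 CCA (Pro): third position 4-fold.
Four-fold degenerate third positions: 4.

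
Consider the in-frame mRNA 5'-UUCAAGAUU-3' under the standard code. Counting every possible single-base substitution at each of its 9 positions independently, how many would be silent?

4

Codon 1 (UUC, Phe): 1 synonymous substitution.
Codon 2 (AAG, Lys): 1 synonymous substitution.
Codon 3 (AUU, Ile): 2 synonymous substitutions.
Total: 1 + 1 + 2 = 4.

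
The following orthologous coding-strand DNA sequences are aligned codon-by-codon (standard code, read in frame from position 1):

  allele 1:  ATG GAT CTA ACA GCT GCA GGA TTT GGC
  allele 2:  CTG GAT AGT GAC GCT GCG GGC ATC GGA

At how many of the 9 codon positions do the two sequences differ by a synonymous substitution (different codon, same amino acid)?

3

Codon 1: ATG Met / CTG Leu — nonsynonymous.
Codon 2: GAT Asp / GAT Asp — identical.
Codon 3: CTA Leu / AGT Ser — nonsynonymous.
Codon 4: ACA Thr / GAC Asp — nonsynonymous.
Codon 5: GCT Ala / GCT Ala — identical.
Codon 6: GCA Ala / GCG Ala — synonymous.
Codon 7: GGA Gly / GGC Gly — synonymous.
Codon 8: TTT Phe / ATC Ile — nonsynonymous.
Codon 9: GGC Gly / GGA Gly — synonymous.
Synonymous differences: 3.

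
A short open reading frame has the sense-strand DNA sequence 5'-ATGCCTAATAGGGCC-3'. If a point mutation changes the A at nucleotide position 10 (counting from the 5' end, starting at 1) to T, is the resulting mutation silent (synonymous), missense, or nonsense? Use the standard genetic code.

missense

Position 10 falls in codon 4: AGG → Arg.
After the substitution the codon is TGG → Trp.
Arg ≠ Trp, so this is a missense mutation.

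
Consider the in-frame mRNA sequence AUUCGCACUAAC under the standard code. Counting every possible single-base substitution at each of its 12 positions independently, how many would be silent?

9

Codon 1 (AUU, Ile): 2 synonymous substitutions.
Codon 2 (CGC, Arg): 3 synonymous substitutions.
Codon 3 (ACU, Thr): 3 synonymous substitutions.
Codon 4 (AAC, Asn): 1 synonymous substitution.
Total: 2 + 3 + 3 + 1 = 9.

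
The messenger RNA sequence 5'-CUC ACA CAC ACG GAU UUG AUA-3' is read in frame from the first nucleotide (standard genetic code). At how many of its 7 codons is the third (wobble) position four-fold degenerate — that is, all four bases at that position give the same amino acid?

Codon 1 CUC (Leu): third position 4-fold.
Codon 2 ACA (Thr): third position 4-fold.
Codon 3 CAC (His): third position 2-fold.
Codon 4 ACG (Thr): third position 4-fold.
Codon 5 GAU (Asp): third position 2-fold.
Codon 6 UUG (Leu): third position 2-fold.
Codon 7 AUA (Ile): third position 3-fold.
Four-fold degenerate third positions: 3.

3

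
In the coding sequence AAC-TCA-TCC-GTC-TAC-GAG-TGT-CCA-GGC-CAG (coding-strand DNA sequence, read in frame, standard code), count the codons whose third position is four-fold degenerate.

5

Codon 1 AAC (Asn): third position 2-fold.
Codon 2 TCA (Ser): third position 4-fold.
Codon 3 TCC (Ser): third position 4-fold.
Codon 4 GTC (Val): third position 4-fold.
Codon 5 TAC (Tyr): third position 2-fold.
Codon 6 GAG (Glu): third position 2-fold.
Codon 7 TGT (Cys): third position 2-fold.
Codon 8 CCA (Pro): third position 4-fold.
Codon 9 GGC (Gly): third position 4-fold.
Codon 10 CAG (Gln): third position 2-fold.
Four-fold degenerate third positions: 5.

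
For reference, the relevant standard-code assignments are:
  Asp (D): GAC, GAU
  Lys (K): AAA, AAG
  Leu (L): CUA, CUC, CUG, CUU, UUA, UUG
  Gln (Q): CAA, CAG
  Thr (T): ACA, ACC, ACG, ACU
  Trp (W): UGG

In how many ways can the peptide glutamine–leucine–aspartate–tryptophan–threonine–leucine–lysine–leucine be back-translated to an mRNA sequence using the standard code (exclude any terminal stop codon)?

6912

Gln: 2 codons.
Leu: 6 codons.
Asp: 2 codons.
Trp: 1 codon.
Thr: 4 codons.
Leu: 6 codons.
Lys: 2 codons.
Leu: 6 codons.
2 × 6 × 2 × 1 × 4 × 6 × 2 × 6 = 6912.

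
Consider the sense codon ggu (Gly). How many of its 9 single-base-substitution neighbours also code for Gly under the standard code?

3

Position 1: none → 0 synonymous.
Position 2: none → 0 synonymous.
Position 3: GGC, GGA, GGG → 3 synonymous.
Total: 0 + 0 + 3 = 3.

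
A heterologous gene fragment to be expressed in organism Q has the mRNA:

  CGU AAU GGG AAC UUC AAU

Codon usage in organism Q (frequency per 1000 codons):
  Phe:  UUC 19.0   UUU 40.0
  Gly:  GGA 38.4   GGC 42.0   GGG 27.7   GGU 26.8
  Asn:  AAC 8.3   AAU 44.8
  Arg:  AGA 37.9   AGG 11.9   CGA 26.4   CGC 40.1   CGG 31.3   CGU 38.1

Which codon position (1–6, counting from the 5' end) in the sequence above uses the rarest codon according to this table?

Codon 1 CGU (Arg): 38.1 per 1000.
Codon 2 AAU (Asn): 44.8 per 1000.
Codon 3 GGG (Gly): 27.7 per 1000.
Codon 4 AAC (Asn): 8.3 per 1000.
Codon 5 UUC (Phe): 19.0 per 1000.
Codon 6 AAU (Asn): 44.8 per 1000.
Lowest frequency is 8.3 at codon 4.

4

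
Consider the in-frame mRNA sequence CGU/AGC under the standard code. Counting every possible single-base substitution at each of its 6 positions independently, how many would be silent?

Codon 1 (CGU, Arg): 3 synonymous substitutions.
Codon 2 (AGC, Ser): 1 synonymous substitution.
Total: 3 + 1 = 4.

4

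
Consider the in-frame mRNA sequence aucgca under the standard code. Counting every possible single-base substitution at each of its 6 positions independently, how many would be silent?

5

Codon 1 (AUC, Ile): 2 synonymous substitutions.
Codon 2 (GCA, Ala): 3 synonymous substitutions.
Total: 2 + 3 = 5.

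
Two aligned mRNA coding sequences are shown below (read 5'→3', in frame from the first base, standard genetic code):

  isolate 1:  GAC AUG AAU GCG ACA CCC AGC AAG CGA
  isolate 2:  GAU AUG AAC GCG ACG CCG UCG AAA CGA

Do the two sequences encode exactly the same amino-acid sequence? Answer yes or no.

Codon 1: GAC Asp / GAU Asp — synonymous.
Codon 2: AUG Met / AUG Met — identical.
Codon 3: AAU Asn / AAC Asn — synonymous.
Codon 4: GCG Ala / GCG Ala — identical.
Codon 5: ACA Thr / ACG Thr — synonymous.
Codon 6: CCC Pro / CCG Pro — synonymous.
Codon 7: AGC Ser / UCG Ser — synonymous.
Codon 8: AAG Lys / AAA Lys — synonymous.
Codon 9: CGA Arg / CGA Arg — identical.
Nonsynonymous differences: 0 → same protein.

yes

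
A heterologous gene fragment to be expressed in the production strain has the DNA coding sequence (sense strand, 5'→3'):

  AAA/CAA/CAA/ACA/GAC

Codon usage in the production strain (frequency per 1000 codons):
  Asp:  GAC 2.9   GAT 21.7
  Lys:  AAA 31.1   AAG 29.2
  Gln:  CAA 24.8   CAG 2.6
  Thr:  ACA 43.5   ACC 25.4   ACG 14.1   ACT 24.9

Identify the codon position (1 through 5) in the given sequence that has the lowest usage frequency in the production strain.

Codon 1 AAA (Lys): 31.1 per 1000.
Codon 2 CAA (Gln): 24.8 per 1000.
Codon 3 CAA (Gln): 24.8 per 1000.
Codon 4 ACA (Thr): 43.5 per 1000.
Codon 5 GAC (Asp): 2.9 per 1000.
Lowest frequency is 2.9 at codon 5.

5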